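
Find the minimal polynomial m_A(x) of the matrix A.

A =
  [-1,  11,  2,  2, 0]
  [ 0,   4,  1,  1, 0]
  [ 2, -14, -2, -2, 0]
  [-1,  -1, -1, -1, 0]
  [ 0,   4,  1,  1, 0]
x^3

The characteristic polynomial is χ_A(x) = x^5, so the eigenvalues are known. The minimal polynomial is
  m_A(x) = Π_λ (x − λ)^{k_λ}
where k_λ is the size of the *largest* Jordan block for λ (equivalently, the smallest k with (A − λI)^k v = 0 for every generalised eigenvector v of λ).

  λ = 0: largest Jordan block has size 3, contributing (x − 0)^3

So m_A(x) = x^3 = x^3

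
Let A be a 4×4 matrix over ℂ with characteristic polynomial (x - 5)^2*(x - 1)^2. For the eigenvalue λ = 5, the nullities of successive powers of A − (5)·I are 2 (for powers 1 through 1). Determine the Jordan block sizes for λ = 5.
Block sizes for λ = 5: [1, 1]

From the dimensions of kernels of powers, the number of Jordan blocks of size at least j is d_j − d_{j−1} where d_j = dim ker(N^j) (with d_0 = 0). Computing the differences gives [2].
The number of blocks of size exactly k is (#blocks of size ≥ k) − (#blocks of size ≥ k + 1), so the partition is: 2 block(s) of size 1.
In nonincreasing order the block sizes are [1, 1].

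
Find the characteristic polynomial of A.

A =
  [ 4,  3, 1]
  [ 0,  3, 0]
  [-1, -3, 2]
x^3 - 9*x^2 + 27*x - 27

Expanding det(x·I − A) (e.g. by cofactor expansion or by noting that A is similar to its Jordan form J, which has the same characteristic polynomial as A) gives
  χ_A(x) = x^3 - 9*x^2 + 27*x - 27
which factors as (x - 3)^3. The eigenvalues (with algebraic multiplicities) are λ = 3 with multiplicity 3.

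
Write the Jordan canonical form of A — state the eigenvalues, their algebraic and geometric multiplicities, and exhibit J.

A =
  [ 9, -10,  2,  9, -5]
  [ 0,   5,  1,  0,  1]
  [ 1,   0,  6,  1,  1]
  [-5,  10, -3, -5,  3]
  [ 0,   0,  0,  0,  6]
J_1(0) ⊕ J_3(5) ⊕ J_1(6)

The characteristic polynomial is
  det(x·I − A) = x^5 - 21*x^4 + 165*x^3 - 575*x^2 + 750*x = x*(x - 6)*(x - 5)^3

Eigenvalues and multiplicities (the geometric multiplicity of λ is n − rank(A − λI), which equals the number of Jordan blocks for λ):
  λ = 0: algebraic multiplicity = 1, geometric multiplicity = 1
  λ = 5: algebraic multiplicity = 3, geometric multiplicity = 1
  λ = 6: algebraic multiplicity = 1, geometric multiplicity = 1

Determining the block sizes for each eigenvalue:
  λ = 0: one block (gm = 1), so the single block has size am = 1 → block sizes [1]
  λ = 5: one block (gm = 1), so the single block has size am = 3 → block sizes [3]
  λ = 6: one block (gm = 1), so the single block has size am = 1 → block sizes [1]

Assembling the blocks gives a Jordan form
J =
  [0, 0, 0, 0, 0]
  [0, 5, 1, 0, 0]
  [0, 0, 5, 1, 0]
  [0, 0, 0, 5, 0]
  [0, 0, 0, 0, 6]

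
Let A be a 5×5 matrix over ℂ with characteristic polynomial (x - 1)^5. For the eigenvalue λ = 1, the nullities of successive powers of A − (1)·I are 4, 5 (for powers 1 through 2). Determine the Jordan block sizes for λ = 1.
Block sizes for λ = 1: [2, 1, 1, 1]

From the dimensions of kernels of powers, the number of Jordan blocks of size at least j is d_j − d_{j−1} where d_j = dim ker(N^j) (with d_0 = 0). Computing the differences gives [4, 1].
The number of blocks of size exactly k is (#blocks of size ≥ k) − (#blocks of size ≥ k + 1), so the partition is: 3 block(s) of size 1, 1 block(s) of size 2.
In nonincreasing order the block sizes are [2, 1, 1, 1].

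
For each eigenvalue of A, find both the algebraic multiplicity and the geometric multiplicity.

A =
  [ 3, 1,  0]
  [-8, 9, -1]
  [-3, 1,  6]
λ = 6: alg = 3, geom = 1

Step 1 — factor the characteristic polynomial to read off the algebraic multiplicities:
  χ_A(x) = (x - 6)^3

Step 2 — compute geometric multiplicities via the rank-nullity identity g(λ) = n − rank(A − λI):
  rank(A − (6)·I) = 2, so dim ker(A − (6)·I) = n − 2 = 1

Summary:
  λ = 6: algebraic multiplicity = 3, geometric multiplicity = 1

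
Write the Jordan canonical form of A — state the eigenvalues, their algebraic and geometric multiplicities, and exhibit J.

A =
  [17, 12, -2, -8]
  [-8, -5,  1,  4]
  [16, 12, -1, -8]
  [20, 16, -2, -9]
J_1(-1) ⊕ J_2(1) ⊕ J_1(1)

The characteristic polynomial is
  det(x·I − A) = x^4 - 2*x^3 + 2*x - 1 = (x - 1)^3*(x + 1)

Eigenvalues and multiplicities (the geometric multiplicity of λ is n − rank(A − λI), which equals the number of Jordan blocks for λ):
  λ = -1: algebraic multiplicity = 1, geometric multiplicity = 1
  λ = 1: algebraic multiplicity = 3, geometric multiplicity = 2

Determining the block sizes for each eigenvalue:
  λ = -1: one block (gm = 1), so the single block has size am = 1 → block sizes [1]
  λ = 1: 2 blocks summing to 3 forces exactly one block of size 2 and the rest size 1 → block sizes [2, 1]

Assembling the blocks gives a Jordan form
J =
  [-1, 0, 0, 0]
  [ 0, 1, 1, 0]
  [ 0, 0, 1, 0]
  [ 0, 0, 0, 1]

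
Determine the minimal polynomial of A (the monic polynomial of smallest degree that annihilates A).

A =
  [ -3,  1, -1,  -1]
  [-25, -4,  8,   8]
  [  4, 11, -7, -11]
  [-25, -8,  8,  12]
x^3 + 6*x^2 - 15*x - 100

The characteristic polynomial is χ_A(x) = (x - 4)^2*(x + 5)^2, so the eigenvalues are known. The minimal polynomial is
  m_A(x) = Π_λ (x − λ)^{k_λ}
where k_λ is the size of the *largest* Jordan block for λ (equivalently, the smallest k with (A − λI)^k v = 0 for every generalised eigenvector v of λ).

  λ = -5: largest Jordan block has size 2, contributing (x + 5)^2
  λ = 4: largest Jordan block has size 1, contributing (x − 4)

So m_A(x) = (x - 4)*(x + 5)^2 = x^3 + 6*x^2 - 15*x - 100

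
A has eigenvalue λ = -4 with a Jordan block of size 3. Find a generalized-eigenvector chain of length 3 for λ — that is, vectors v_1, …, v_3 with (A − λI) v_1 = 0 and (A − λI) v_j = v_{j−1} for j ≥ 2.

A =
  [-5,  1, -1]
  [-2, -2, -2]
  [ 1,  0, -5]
A Jordan chain for λ = -4 of length 3:
v_1 = (-2, -4, -2)ᵀ
v_2 = (-1, -2, 1)ᵀ
v_3 = (1, 0, 0)ᵀ

Let N = A − (-4)·I. We want v_3 with N^3 v_3 = 0 but N^2 v_3 ≠ 0; then v_{j-1} := N · v_j for j = 3, …, 2.

Pick v_3 = (1, 0, 0)ᵀ.
Then v_2 = N · v_3 = (-1, -2, 1)ᵀ.
Then v_1 = N · v_2 = (-2, -4, -2)ᵀ.

Sanity check: (A − (-4)·I) v_1 = (0, 0, 0)ᵀ = 0. ✓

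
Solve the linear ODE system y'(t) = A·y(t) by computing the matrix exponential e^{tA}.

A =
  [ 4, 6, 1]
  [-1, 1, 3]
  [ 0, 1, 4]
e^{tA} =
  [-5*t^2*exp(3*t)/2 + t*exp(3*t) + exp(3*t), -5*t^2*exp(3*t)/2 + 6*t*exp(3*t), 10*t^2*exp(3*t) + t*exp(3*t)]
  [t^2*exp(3*t)/2 - t*exp(3*t), t^2*exp(3*t)/2 - 2*t*exp(3*t) + exp(3*t), -2*t^2*exp(3*t) + 3*t*exp(3*t)]
  [-t^2*exp(3*t)/2, -t^2*exp(3*t)/2 + t*exp(3*t), 2*t^2*exp(3*t) + t*exp(3*t) + exp(3*t)]

Strategy: write A = P · J · P⁻¹ where J is a Jordan canonical form, so e^{tA} = P · e^{tJ} · P⁻¹, and e^{tJ} can be computed block-by-block.

A has Jordan form
J =
  [3, 1, 0]
  [0, 3, 1]
  [0, 0, 3]
(up to reordering of blocks).

Per-block formulas:
  For a 3×3 Jordan block J_3(3): exp(t · J_3(3)) = e^(3t)·(I + t·N + (t^2/2)·N^2), where N is the 3×3 nilpotent shift.

After assembling e^{tJ} and conjugating by P, we get:

e^{tA} =
  [-5*t^2*exp(3*t)/2 + t*exp(3*t) + exp(3*t), -5*t^2*exp(3*t)/2 + 6*t*exp(3*t), 10*t^2*exp(3*t) + t*exp(3*t)]
  [t^2*exp(3*t)/2 - t*exp(3*t), t^2*exp(3*t)/2 - 2*t*exp(3*t) + exp(3*t), -2*t^2*exp(3*t) + 3*t*exp(3*t)]
  [-t^2*exp(3*t)/2, -t^2*exp(3*t)/2 + t*exp(3*t), 2*t^2*exp(3*t) + t*exp(3*t) + exp(3*t)]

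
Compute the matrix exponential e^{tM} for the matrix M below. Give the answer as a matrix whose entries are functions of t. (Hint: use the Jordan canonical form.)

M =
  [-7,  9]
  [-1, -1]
e^{tM} =
  [-3*t*exp(-4*t) + exp(-4*t), 9*t*exp(-4*t)]
  [-t*exp(-4*t), 3*t*exp(-4*t) + exp(-4*t)]

Strategy: write M = P · J · P⁻¹ where J is a Jordan canonical form, so e^{tM} = P · e^{tJ} · P⁻¹, and e^{tJ} can be computed block-by-block.

M has Jordan form
J =
  [-4,  1]
  [ 0, -4]
(up to reordering of blocks).

Per-block formulas:
  For a 2×2 Jordan block J_2(-4): exp(t · J_2(-4)) = e^(-4t)·(I + t·N), where N is the 2×2 nilpotent shift.

After assembling e^{tJ} and conjugating by P, we get:

e^{tM} =
  [-3*t*exp(-4*t) + exp(-4*t), 9*t*exp(-4*t)]
  [-t*exp(-4*t), 3*t*exp(-4*t) + exp(-4*t)]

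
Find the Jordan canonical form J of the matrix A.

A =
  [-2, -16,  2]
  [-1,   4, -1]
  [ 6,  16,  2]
J_1(-4) ⊕ J_2(4)

The characteristic polynomial is
  det(x·I − A) = x^3 - 4*x^2 - 16*x + 64 = (x - 4)^2*(x + 4)

Eigenvalues and multiplicities (the geometric multiplicity of λ is n − rank(A − λI), which equals the number of Jordan blocks for λ):
  λ = -4: algebraic multiplicity = 1, geometric multiplicity = 1
  λ = 4: algebraic multiplicity = 2, geometric multiplicity = 1

Determining the block sizes for each eigenvalue:
  λ = -4: one block (gm = 1), so the single block has size am = 1 → block sizes [1]
  λ = 4: one block (gm = 1), so the single block has size am = 2 → block sizes [2]

Assembling the blocks gives a Jordan form
J =
  [-4, 0, 0]
  [ 0, 4, 1]
  [ 0, 0, 4]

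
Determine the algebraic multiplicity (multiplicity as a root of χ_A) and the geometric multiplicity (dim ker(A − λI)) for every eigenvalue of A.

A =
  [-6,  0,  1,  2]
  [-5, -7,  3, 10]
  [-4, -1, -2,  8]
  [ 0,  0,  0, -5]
λ = -5: alg = 4, geom = 2

Step 1 — factor the characteristic polynomial to read off the algebraic multiplicities:
  χ_A(x) = (x + 5)^4

Step 2 — compute geometric multiplicities via the rank-nullity identity g(λ) = n − rank(A − λI):
  rank(A − (-5)·I) = 2, so dim ker(A − (-5)·I) = n − 2 = 2

Summary:
  λ = -5: algebraic multiplicity = 4, geometric multiplicity = 2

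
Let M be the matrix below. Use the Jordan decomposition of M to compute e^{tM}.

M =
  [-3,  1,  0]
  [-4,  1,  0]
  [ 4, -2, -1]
e^{tM} =
  [-2*t*exp(-t) + exp(-t), t*exp(-t), 0]
  [-4*t*exp(-t), 2*t*exp(-t) + exp(-t), 0]
  [4*t*exp(-t), -2*t*exp(-t), exp(-t)]

Strategy: write M = P · J · P⁻¹ where J is a Jordan canonical form, so e^{tM} = P · e^{tJ} · P⁻¹, and e^{tJ} can be computed block-by-block.

M has Jordan form
J =
  [-1,  1,  0]
  [ 0, -1,  0]
  [ 0,  0, -1]
(up to reordering of blocks).

Per-block formulas:
  For a 2×2 Jordan block J_2(-1): exp(t · J_2(-1)) = e^(-1t)·(I + t·N), where N is the 2×2 nilpotent shift.
  For a 1×1 block at λ = -1: exp(t · [-1]) = [e^(-1t)].

After assembling e^{tJ} and conjugating by P, we get:

e^{tM} =
  [-2*t*exp(-t) + exp(-t), t*exp(-t), 0]
  [-4*t*exp(-t), 2*t*exp(-t) + exp(-t), 0]
  [4*t*exp(-t), -2*t*exp(-t), exp(-t)]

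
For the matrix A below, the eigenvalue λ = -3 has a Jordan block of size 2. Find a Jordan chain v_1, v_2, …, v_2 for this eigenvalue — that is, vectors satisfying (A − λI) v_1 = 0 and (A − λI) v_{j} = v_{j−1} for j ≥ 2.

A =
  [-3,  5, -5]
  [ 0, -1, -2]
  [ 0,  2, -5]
A Jordan chain for λ = -3 of length 2:
v_1 = (5, 2, 2)ᵀ
v_2 = (0, 1, 0)ᵀ

Let N = A − (-3)·I. We want v_2 with N^2 v_2 = 0 but N^1 v_2 ≠ 0; then v_{j-1} := N · v_j for j = 2, …, 2.

Pick v_2 = (0, 1, 0)ᵀ.
Then v_1 = N · v_2 = (5, 2, 2)ᵀ.

Sanity check: (A − (-3)·I) v_1 = (0, 0, 0)ᵀ = 0. ✓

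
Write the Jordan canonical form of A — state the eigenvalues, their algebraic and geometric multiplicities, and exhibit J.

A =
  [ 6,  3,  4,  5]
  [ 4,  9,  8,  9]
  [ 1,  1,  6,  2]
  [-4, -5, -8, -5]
J_2(4) ⊕ J_2(4)

The characteristic polynomial is
  det(x·I − A) = x^4 - 16*x^3 + 96*x^2 - 256*x + 256 = (x - 4)^4

Eigenvalues and multiplicities (the geometric multiplicity of λ is n − rank(A − λI), which equals the number of Jordan blocks for λ):
  λ = 4: algebraic multiplicity = 4, geometric multiplicity = 2

Determining the block sizes for each eigenvalue:
  λ = 4: with am = 4 and gm = 2, the partition is not yet determined (e.g. several partitions of 4 into 2 parts exist). Let N = A − (4)·I. Computing rank(N^1) = 2, rank(N^2) = 0; the number of blocks of size ≥ j is rank(N^{j−1}) − rank(N^j), giving [2, 2]. So we have 2 block(s) of size 2 → block sizes [2, 2]

Assembling the blocks gives a Jordan form
J =
  [4, 1, 0, 0]
  [0, 4, 0, 0]
  [0, 0, 4, 1]
  [0, 0, 0, 4]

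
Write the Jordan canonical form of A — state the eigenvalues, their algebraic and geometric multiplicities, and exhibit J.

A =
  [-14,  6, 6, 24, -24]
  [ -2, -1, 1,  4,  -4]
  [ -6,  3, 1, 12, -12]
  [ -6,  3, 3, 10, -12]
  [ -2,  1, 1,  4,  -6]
J_2(-2) ⊕ J_1(-2) ⊕ J_1(-2) ⊕ J_1(-2)

The characteristic polynomial is
  det(x·I − A) = x^5 + 10*x^4 + 40*x^3 + 80*x^2 + 80*x + 32 = (x + 2)^5

Eigenvalues and multiplicities (the geometric multiplicity of λ is n − rank(A − λI), which equals the number of Jordan blocks for λ):
  λ = -2: algebraic multiplicity = 5, geometric multiplicity = 4

Determining the block sizes for each eigenvalue:
  λ = -2: 4 blocks summing to 5 forces exactly one block of size 2 and the rest size 1 → block sizes [2, 1, 1, 1]

Assembling the blocks gives a Jordan form
J =
  [-2,  1,  0,  0,  0]
  [ 0, -2,  0,  0,  0]
  [ 0,  0, -2,  0,  0]
  [ 0,  0,  0, -2,  0]
  [ 0,  0,  0,  0, -2]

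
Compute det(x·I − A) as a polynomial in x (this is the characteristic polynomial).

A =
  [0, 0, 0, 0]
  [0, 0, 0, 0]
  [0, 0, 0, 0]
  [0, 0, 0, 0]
x^4

Expanding det(x·I − A) (e.g. by cofactor expansion or by noting that A is similar to its Jordan form J, which has the same characteristic polynomial as A) gives
  χ_A(x) = x^4
which factors as x^4. The eigenvalues (with algebraic multiplicities) are λ = 0 with multiplicity 4.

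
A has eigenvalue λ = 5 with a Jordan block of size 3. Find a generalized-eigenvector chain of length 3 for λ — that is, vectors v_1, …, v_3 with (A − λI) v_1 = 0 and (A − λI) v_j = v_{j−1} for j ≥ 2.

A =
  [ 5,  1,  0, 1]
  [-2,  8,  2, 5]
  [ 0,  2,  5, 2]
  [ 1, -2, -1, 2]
A Jordan chain for λ = 5 of length 3:
v_1 = (-1, -1, -2, 1)ᵀ
v_2 = (0, -2, 0, 1)ᵀ
v_3 = (1, 0, 0, 0)ᵀ

Let N = A − (5)·I. We want v_3 with N^3 v_3 = 0 but N^2 v_3 ≠ 0; then v_{j-1} := N · v_j for j = 3, …, 2.

Pick v_3 = (1, 0, 0, 0)ᵀ.
Then v_2 = N · v_3 = (0, -2, 0, 1)ᵀ.
Then v_1 = N · v_2 = (-1, -1, -2, 1)ᵀ.

Sanity check: (A − (5)·I) v_1 = (0, 0, 0, 0)ᵀ = 0. ✓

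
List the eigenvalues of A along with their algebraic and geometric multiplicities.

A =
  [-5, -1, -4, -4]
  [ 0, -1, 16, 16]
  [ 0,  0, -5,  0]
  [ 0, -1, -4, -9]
λ = -5: alg = 4, geom = 3

Step 1 — factor the characteristic polynomial to read off the algebraic multiplicities:
  χ_A(x) = (x + 5)^4

Step 2 — compute geometric multiplicities via the rank-nullity identity g(λ) = n − rank(A − λI):
  rank(A − (-5)·I) = 1, so dim ker(A − (-5)·I) = n − 1 = 3

Summary:
  λ = -5: algebraic multiplicity = 4, geometric multiplicity = 3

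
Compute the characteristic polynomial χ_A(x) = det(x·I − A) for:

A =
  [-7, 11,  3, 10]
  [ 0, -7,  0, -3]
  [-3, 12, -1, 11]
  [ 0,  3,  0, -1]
x^4 + 16*x^3 + 96*x^2 + 256*x + 256

Expanding det(x·I − A) (e.g. by cofactor expansion or by noting that A is similar to its Jordan form J, which has the same characteristic polynomial as A) gives
  χ_A(x) = x^4 + 16*x^3 + 96*x^2 + 256*x + 256
which factors as (x + 4)^4. The eigenvalues (with algebraic multiplicities) are λ = -4 with multiplicity 4.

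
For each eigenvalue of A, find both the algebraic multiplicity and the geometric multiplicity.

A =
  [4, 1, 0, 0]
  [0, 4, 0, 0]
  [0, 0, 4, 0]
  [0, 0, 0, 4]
λ = 4: alg = 4, geom = 3

Step 1 — factor the characteristic polynomial to read off the algebraic multiplicities:
  χ_A(x) = (x - 4)^4

Step 2 — compute geometric multiplicities via the rank-nullity identity g(λ) = n − rank(A − λI):
  rank(A − (4)·I) = 1, so dim ker(A − (4)·I) = n − 1 = 3

Summary:
  λ = 4: algebraic multiplicity = 4, geometric multiplicity = 3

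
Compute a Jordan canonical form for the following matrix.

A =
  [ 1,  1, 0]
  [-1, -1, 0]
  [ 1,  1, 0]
J_2(0) ⊕ J_1(0)

The characteristic polynomial is
  det(x·I − A) = x^3

Eigenvalues and multiplicities (the geometric multiplicity of λ is n − rank(A − λI), which equals the number of Jordan blocks for λ):
  λ = 0: algebraic multiplicity = 3, geometric multiplicity = 2

Determining the block sizes for each eigenvalue:
  λ = 0: 2 blocks summing to 3 forces exactly one block of size 2 and the rest size 1 → block sizes [2, 1]

Assembling the blocks gives a Jordan form
J =
  [0, 1, 0]
  [0, 0, 0]
  [0, 0, 0]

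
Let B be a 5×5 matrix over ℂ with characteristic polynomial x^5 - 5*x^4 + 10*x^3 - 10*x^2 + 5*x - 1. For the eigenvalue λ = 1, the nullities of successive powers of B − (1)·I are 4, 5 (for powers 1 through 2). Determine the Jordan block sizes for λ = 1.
Block sizes for λ = 1: [2, 1, 1, 1]

From the dimensions of kernels of powers, the number of Jordan blocks of size at least j is d_j − d_{j−1} where d_j = dim ker(N^j) (with d_0 = 0). Computing the differences gives [4, 1].
The number of blocks of size exactly k is (#blocks of size ≥ k) − (#blocks of size ≥ k + 1), so the partition is: 3 block(s) of size 1, 1 block(s) of size 2.
In nonincreasing order the block sizes are [2, 1, 1, 1].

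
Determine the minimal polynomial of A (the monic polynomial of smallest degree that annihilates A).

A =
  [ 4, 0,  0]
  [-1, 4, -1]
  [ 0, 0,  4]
x^2 - 8*x + 16

The characteristic polynomial is χ_A(x) = (x - 4)^3, so the eigenvalues are known. The minimal polynomial is
  m_A(x) = Π_λ (x − λ)^{k_λ}
where k_λ is the size of the *largest* Jordan block for λ (equivalently, the smallest k with (A − λI)^k v = 0 for every generalised eigenvector v of λ).

  λ = 4: largest Jordan block has size 2, contributing (x − 4)^2

So m_A(x) = (x - 4)^2 = x^2 - 8*x + 16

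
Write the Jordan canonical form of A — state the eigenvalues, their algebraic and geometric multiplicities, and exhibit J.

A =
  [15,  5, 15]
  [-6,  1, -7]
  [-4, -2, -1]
J_3(5)

The characteristic polynomial is
  det(x·I − A) = x^3 - 15*x^2 + 75*x - 125 = (x - 5)^3

Eigenvalues and multiplicities (the geometric multiplicity of λ is n − rank(A − λI), which equals the number of Jordan blocks for λ):
  λ = 5: algebraic multiplicity = 3, geometric multiplicity = 1

Determining the block sizes for each eigenvalue:
  λ = 5: one block (gm = 1), so the single block has size am = 3 → block sizes [3]

Assembling the blocks gives a Jordan form
J =
  [5, 1, 0]
  [0, 5, 1]
  [0, 0, 5]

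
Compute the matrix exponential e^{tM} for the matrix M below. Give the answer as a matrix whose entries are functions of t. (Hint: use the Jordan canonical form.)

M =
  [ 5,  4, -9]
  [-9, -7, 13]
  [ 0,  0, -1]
e^{tM} =
  [6*t*exp(-t) + exp(-t), 4*t*exp(-t), -t^2*exp(-t) - 9*t*exp(-t)]
  [-9*t*exp(-t), -6*t*exp(-t) + exp(-t), 3*t^2*exp(-t)/2 + 13*t*exp(-t)]
  [0, 0, exp(-t)]

Strategy: write M = P · J · P⁻¹ where J is a Jordan canonical form, so e^{tM} = P · e^{tJ} · P⁻¹, and e^{tJ} can be computed block-by-block.

M has Jordan form
J =
  [-1,  1,  0]
  [ 0, -1,  1]
  [ 0,  0, -1]
(up to reordering of blocks).

Per-block formulas:
  For a 3×3 Jordan block J_3(-1): exp(t · J_3(-1)) = e^(-1t)·(I + t·N + (t^2/2)·N^2), where N is the 3×3 nilpotent shift.

After assembling e^{tJ} and conjugating by P, we get:

e^{tM} =
  [6*t*exp(-t) + exp(-t), 4*t*exp(-t), -t^2*exp(-t) - 9*t*exp(-t)]
  [-9*t*exp(-t), -6*t*exp(-t) + exp(-t), 3*t^2*exp(-t)/2 + 13*t*exp(-t)]
  [0, 0, exp(-t)]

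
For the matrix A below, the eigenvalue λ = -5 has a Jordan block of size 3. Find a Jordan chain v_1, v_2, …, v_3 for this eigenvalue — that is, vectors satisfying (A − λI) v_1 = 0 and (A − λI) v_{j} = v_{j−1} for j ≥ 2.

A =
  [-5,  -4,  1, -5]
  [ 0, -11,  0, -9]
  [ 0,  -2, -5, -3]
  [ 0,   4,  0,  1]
A Jordan chain for λ = -5 of length 3:
v_1 = (2, 0, 0, 0)ᵀ
v_2 = (-4, -6, -2, 4)ᵀ
v_3 = (0, 1, 0, 0)ᵀ

Let N = A − (-5)·I. We want v_3 with N^3 v_3 = 0 but N^2 v_3 ≠ 0; then v_{j-1} := N · v_j for j = 3, …, 2.

Pick v_3 = (0, 1, 0, 0)ᵀ.
Then v_2 = N · v_3 = (-4, -6, -2, 4)ᵀ.
Then v_1 = N · v_2 = (2, 0, 0, 0)ᵀ.

Sanity check: (A − (-5)·I) v_1 = (0, 0, 0, 0)ᵀ = 0. ✓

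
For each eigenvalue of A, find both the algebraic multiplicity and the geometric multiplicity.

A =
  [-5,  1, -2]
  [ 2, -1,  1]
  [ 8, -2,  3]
λ = -1: alg = 3, geom = 1

Step 1 — factor the characteristic polynomial to read off the algebraic multiplicities:
  χ_A(x) = (x + 1)^3

Step 2 — compute geometric multiplicities via the rank-nullity identity g(λ) = n − rank(A − λI):
  rank(A − (-1)·I) = 2, so dim ker(A − (-1)·I) = n − 2 = 1

Summary:
  λ = -1: algebraic multiplicity = 3, geometric multiplicity = 1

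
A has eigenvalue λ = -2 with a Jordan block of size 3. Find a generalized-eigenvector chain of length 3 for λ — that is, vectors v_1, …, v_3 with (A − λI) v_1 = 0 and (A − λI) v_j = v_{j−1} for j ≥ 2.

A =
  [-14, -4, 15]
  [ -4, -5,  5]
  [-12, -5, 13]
A Jordan chain for λ = -2 of length 3:
v_1 = (-20, 0, -16)ᵀ
v_2 = (-12, -4, -12)ᵀ
v_3 = (1, 0, 0)ᵀ

Let N = A − (-2)·I. We want v_3 with N^3 v_3 = 0 but N^2 v_3 ≠ 0; then v_{j-1} := N · v_j for j = 3, …, 2.

Pick v_3 = (1, 0, 0)ᵀ.
Then v_2 = N · v_3 = (-12, -4, -12)ᵀ.
Then v_1 = N · v_2 = (-20, 0, -16)ᵀ.

Sanity check: (A − (-2)·I) v_1 = (0, 0, 0)ᵀ = 0. ✓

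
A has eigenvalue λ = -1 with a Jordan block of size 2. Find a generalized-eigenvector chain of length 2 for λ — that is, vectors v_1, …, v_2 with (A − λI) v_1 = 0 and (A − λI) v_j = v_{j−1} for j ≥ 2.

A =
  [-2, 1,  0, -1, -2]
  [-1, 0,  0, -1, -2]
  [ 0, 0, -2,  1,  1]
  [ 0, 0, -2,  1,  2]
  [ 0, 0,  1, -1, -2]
A Jordan chain for λ = -1 of length 2:
v_1 = (-1, -1, 0, 0, 0)ᵀ
v_2 = (1, 0, 0, 0, 0)ᵀ

Let N = A − (-1)·I. We want v_2 with N^2 v_2 = 0 but N^1 v_2 ≠ 0; then v_{j-1} := N · v_j for j = 2, …, 2.

Pick v_2 = (1, 0, 0, 0, 0)ᵀ.
Then v_1 = N · v_2 = (-1, -1, 0, 0, 0)ᵀ.

Sanity check: (A − (-1)·I) v_1 = (0, 0, 0, 0, 0)ᵀ = 0. ✓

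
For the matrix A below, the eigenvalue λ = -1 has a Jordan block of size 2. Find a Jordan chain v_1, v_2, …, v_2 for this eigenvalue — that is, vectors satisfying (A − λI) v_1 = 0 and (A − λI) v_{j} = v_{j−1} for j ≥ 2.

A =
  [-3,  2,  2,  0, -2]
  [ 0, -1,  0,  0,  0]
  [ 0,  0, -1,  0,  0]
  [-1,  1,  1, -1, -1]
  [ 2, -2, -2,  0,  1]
A Jordan chain for λ = -1 of length 2:
v_1 = (-2, 0, 0, -1, 2)ᵀ
v_2 = (1, 0, 0, 0, 0)ᵀ

Let N = A − (-1)·I. We want v_2 with N^2 v_2 = 0 but N^1 v_2 ≠ 0; then v_{j-1} := N · v_j for j = 2, …, 2.

Pick v_2 = (1, 0, 0, 0, 0)ᵀ.
Then v_1 = N · v_2 = (-2, 0, 0, -1, 2)ᵀ.

Sanity check: (A − (-1)·I) v_1 = (0, 0, 0, 0, 0)ᵀ = 0. ✓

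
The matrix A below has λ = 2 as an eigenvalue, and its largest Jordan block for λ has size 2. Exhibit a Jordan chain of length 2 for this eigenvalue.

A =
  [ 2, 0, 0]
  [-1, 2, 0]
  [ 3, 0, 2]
A Jordan chain for λ = 2 of length 2:
v_1 = (0, -1, 3)ᵀ
v_2 = (1, 0, 0)ᵀ

Let N = A − (2)·I. We want v_2 with N^2 v_2 = 0 but N^1 v_2 ≠ 0; then v_{j-1} := N · v_j for j = 2, …, 2.

Pick v_2 = (1, 0, 0)ᵀ.
Then v_1 = N · v_2 = (0, -1, 3)ᵀ.

Sanity check: (A − (2)·I) v_1 = (0, 0, 0)ᵀ = 0. ✓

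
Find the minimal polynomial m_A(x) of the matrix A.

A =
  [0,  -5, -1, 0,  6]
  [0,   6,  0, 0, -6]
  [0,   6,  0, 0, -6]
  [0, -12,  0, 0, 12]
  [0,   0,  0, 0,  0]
x^3 - 6*x^2

The characteristic polynomial is χ_A(x) = x^4*(x - 6), so the eigenvalues are known. The minimal polynomial is
  m_A(x) = Π_λ (x − λ)^{k_λ}
where k_λ is the size of the *largest* Jordan block for λ (equivalently, the smallest k with (A − λI)^k v = 0 for every generalised eigenvector v of λ).

  λ = 0: largest Jordan block has size 2, contributing (x − 0)^2
  λ = 6: largest Jordan block has size 1, contributing (x − 6)

So m_A(x) = x^2*(x - 6) = x^3 - 6*x^2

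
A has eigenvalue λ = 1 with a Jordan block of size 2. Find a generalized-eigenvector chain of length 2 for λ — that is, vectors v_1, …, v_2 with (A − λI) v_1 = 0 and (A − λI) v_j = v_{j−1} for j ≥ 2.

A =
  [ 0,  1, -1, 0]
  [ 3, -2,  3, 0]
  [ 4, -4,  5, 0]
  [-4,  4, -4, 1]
A Jordan chain for λ = 1 of length 2:
v_1 = (-1, 3, 4, -4)ᵀ
v_2 = (1, 0, 0, 0)ᵀ

Let N = A − (1)·I. We want v_2 with N^2 v_2 = 0 but N^1 v_2 ≠ 0; then v_{j-1} := N · v_j for j = 2, …, 2.

Pick v_2 = (1, 0, 0, 0)ᵀ.
Then v_1 = N · v_2 = (-1, 3, 4, -4)ᵀ.

Sanity check: (A − (1)·I) v_1 = (0, 0, 0, 0)ᵀ = 0. ✓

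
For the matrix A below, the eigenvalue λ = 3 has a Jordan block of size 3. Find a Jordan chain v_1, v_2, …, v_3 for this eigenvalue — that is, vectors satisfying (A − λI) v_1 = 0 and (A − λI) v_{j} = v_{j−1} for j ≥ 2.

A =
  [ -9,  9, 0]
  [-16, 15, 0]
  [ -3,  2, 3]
A Jordan chain for λ = 3 of length 3:
v_1 = (0, 0, 4)ᵀ
v_2 = (-12, -16, -3)ᵀ
v_3 = (1, 0, 0)ᵀ

Let N = A − (3)·I. We want v_3 with N^3 v_3 = 0 but N^2 v_3 ≠ 0; then v_{j-1} := N · v_j for j = 3, …, 2.

Pick v_3 = (1, 0, 0)ᵀ.
Then v_2 = N · v_3 = (-12, -16, -3)ᵀ.
Then v_1 = N · v_2 = (0, 0, 4)ᵀ.

Sanity check: (A − (3)·I) v_1 = (0, 0, 0)ᵀ = 0. ✓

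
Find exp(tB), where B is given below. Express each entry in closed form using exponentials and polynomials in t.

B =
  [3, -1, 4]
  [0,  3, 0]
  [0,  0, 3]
e^{tB} =
  [exp(3*t), -t*exp(3*t), 4*t*exp(3*t)]
  [0, exp(3*t), 0]
  [0, 0, exp(3*t)]

Strategy: write B = P · J · P⁻¹ where J is a Jordan canonical form, so e^{tB} = P · e^{tJ} · P⁻¹, and e^{tJ} can be computed block-by-block.

B has Jordan form
J =
  [3, 1, 0]
  [0, 3, 0]
  [0, 0, 3]
(up to reordering of blocks).

Per-block formulas:
  For a 2×2 Jordan block J_2(3): exp(t · J_2(3)) = e^(3t)·(I + t·N), where N is the 2×2 nilpotent shift.
  For a 1×1 block at λ = 3: exp(t · [3]) = [e^(3t)].

After assembling e^{tJ} and conjugating by P, we get:

e^{tB} =
  [exp(3*t), -t*exp(3*t), 4*t*exp(3*t)]
  [0, exp(3*t), 0]
  [0, 0, exp(3*t)]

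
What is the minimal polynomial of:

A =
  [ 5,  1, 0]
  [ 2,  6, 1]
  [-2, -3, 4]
x^3 - 15*x^2 + 75*x - 125

The characteristic polynomial is χ_A(x) = (x - 5)^3, so the eigenvalues are known. The minimal polynomial is
  m_A(x) = Π_λ (x − λ)^{k_λ}
where k_λ is the size of the *largest* Jordan block for λ (equivalently, the smallest k with (A − λI)^k v = 0 for every generalised eigenvector v of λ).

  λ = 5: largest Jordan block has size 3, contributing (x − 5)^3

So m_A(x) = (x - 5)^3 = x^3 - 15*x^2 + 75*x - 125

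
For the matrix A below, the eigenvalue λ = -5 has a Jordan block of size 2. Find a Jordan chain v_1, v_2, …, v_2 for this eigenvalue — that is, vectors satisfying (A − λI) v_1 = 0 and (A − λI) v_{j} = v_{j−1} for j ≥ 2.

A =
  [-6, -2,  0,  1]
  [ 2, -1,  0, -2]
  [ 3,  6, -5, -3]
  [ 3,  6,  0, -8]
A Jordan chain for λ = -5 of length 2:
v_1 = (-1, 2, 3, 3)ᵀ
v_2 = (1, 0, 0, 0)ᵀ

Let N = A − (-5)·I. We want v_2 with N^2 v_2 = 0 but N^1 v_2 ≠ 0; then v_{j-1} := N · v_j for j = 2, …, 2.

Pick v_2 = (1, 0, 0, 0)ᵀ.
Then v_1 = N · v_2 = (-1, 2, 3, 3)ᵀ.

Sanity check: (A − (-5)·I) v_1 = (0, 0, 0, 0)ᵀ = 0. ✓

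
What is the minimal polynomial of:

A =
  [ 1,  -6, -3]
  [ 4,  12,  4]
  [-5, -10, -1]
x^2 - 8*x + 16

The characteristic polynomial is χ_A(x) = (x - 4)^3, so the eigenvalues are known. The minimal polynomial is
  m_A(x) = Π_λ (x − λ)^{k_λ}
where k_λ is the size of the *largest* Jordan block for λ (equivalently, the smallest k with (A − λI)^k v = 0 for every generalised eigenvector v of λ).

  λ = 4: largest Jordan block has size 2, contributing (x − 4)^2

So m_A(x) = (x - 4)^2 = x^2 - 8*x + 16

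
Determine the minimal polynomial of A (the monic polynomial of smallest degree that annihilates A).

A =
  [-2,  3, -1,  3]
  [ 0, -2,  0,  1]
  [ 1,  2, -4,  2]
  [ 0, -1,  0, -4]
x^3 + 9*x^2 + 27*x + 27

The characteristic polynomial is χ_A(x) = (x + 3)^4, so the eigenvalues are known. The minimal polynomial is
  m_A(x) = Π_λ (x − λ)^{k_λ}
where k_λ is the size of the *largest* Jordan block for λ (equivalently, the smallest k with (A − λI)^k v = 0 for every generalised eigenvector v of λ).

  λ = -3: largest Jordan block has size 3, contributing (x + 3)^3

So m_A(x) = (x + 3)^3 = x^3 + 9*x^2 + 27*x + 27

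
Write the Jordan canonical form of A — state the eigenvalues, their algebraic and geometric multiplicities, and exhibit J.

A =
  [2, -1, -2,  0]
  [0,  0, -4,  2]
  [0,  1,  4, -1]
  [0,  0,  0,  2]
J_2(2) ⊕ J_2(2)

The characteristic polynomial is
  det(x·I − A) = x^4 - 8*x^3 + 24*x^2 - 32*x + 16 = (x - 2)^4

Eigenvalues and multiplicities (the geometric multiplicity of λ is n − rank(A − λI), which equals the number of Jordan blocks for λ):
  λ = 2: algebraic multiplicity = 4, geometric multiplicity = 2

Determining the block sizes for each eigenvalue:
  λ = 2: with am = 4 and gm = 2, the partition is not yet determined (e.g. several partitions of 4 into 2 parts exist). Let N = A − (2)·I. Computing rank(N^1) = 2, rank(N^2) = 0; the number of blocks of size ≥ j is rank(N^{j−1}) − rank(N^j), giving [2, 2]. So we have 2 block(s) of size 2 → block sizes [2, 2]

Assembling the blocks gives a Jordan form
J =
  [2, 1, 0, 0]
  [0, 2, 0, 0]
  [0, 0, 2, 1]
  [0, 0, 0, 2]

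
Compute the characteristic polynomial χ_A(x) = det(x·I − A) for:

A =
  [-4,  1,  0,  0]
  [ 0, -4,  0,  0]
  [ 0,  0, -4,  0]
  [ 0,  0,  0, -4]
x^4 + 16*x^3 + 96*x^2 + 256*x + 256

Expanding det(x·I − A) (e.g. by cofactor expansion or by noting that A is similar to its Jordan form J, which has the same characteristic polynomial as A) gives
  χ_A(x) = x^4 + 16*x^3 + 96*x^2 + 256*x + 256
which factors as (x + 4)^4. The eigenvalues (with algebraic multiplicities) are λ = -4 with multiplicity 4.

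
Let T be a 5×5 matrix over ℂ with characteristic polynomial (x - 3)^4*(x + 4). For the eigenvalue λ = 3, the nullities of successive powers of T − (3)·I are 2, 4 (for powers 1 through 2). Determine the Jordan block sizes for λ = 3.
Block sizes for λ = 3: [2, 2]

From the dimensions of kernels of powers, the number of Jordan blocks of size at least j is d_j − d_{j−1} where d_j = dim ker(N^j) (with d_0 = 0). Computing the differences gives [2, 2].
The number of blocks of size exactly k is (#blocks of size ≥ k) − (#blocks of size ≥ k + 1), so the partition is: 2 block(s) of size 2.
In nonincreasing order the block sizes are [2, 2].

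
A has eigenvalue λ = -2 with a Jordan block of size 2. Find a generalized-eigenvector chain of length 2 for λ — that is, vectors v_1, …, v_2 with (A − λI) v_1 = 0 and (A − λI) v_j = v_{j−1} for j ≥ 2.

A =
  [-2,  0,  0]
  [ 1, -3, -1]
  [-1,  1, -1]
A Jordan chain for λ = -2 of length 2:
v_1 = (0, 1, -1)ᵀ
v_2 = (1, 0, 0)ᵀ

Let N = A − (-2)·I. We want v_2 with N^2 v_2 = 0 but N^1 v_2 ≠ 0; then v_{j-1} := N · v_j for j = 2, …, 2.

Pick v_2 = (1, 0, 0)ᵀ.
Then v_1 = N · v_2 = (0, 1, -1)ᵀ.

Sanity check: (A − (-2)·I) v_1 = (0, 0, 0)ᵀ = 0. ✓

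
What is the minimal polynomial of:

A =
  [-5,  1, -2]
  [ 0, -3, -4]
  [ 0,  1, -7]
x^2 + 10*x + 25

The characteristic polynomial is χ_A(x) = (x + 5)^3, so the eigenvalues are known. The minimal polynomial is
  m_A(x) = Π_λ (x − λ)^{k_λ}
where k_λ is the size of the *largest* Jordan block for λ (equivalently, the smallest k with (A − λI)^k v = 0 for every generalised eigenvector v of λ).

  λ = -5: largest Jordan block has size 2, contributing (x + 5)^2

So m_A(x) = (x + 5)^2 = x^2 + 10*x + 25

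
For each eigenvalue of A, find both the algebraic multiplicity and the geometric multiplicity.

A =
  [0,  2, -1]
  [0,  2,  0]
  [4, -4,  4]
λ = 2: alg = 3, geom = 2

Step 1 — factor the characteristic polynomial to read off the algebraic multiplicities:
  χ_A(x) = (x - 2)^3

Step 2 — compute geometric multiplicities via the rank-nullity identity g(λ) = n − rank(A − λI):
  rank(A − (2)·I) = 1, so dim ker(A − (2)·I) = n − 1 = 2

Summary:
  λ = 2: algebraic multiplicity = 3, geometric multiplicity = 2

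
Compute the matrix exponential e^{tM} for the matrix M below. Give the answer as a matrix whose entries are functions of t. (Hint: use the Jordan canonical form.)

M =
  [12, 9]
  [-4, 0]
e^{tM} =
  [6*t*exp(6*t) + exp(6*t), 9*t*exp(6*t)]
  [-4*t*exp(6*t), -6*t*exp(6*t) + exp(6*t)]

Strategy: write M = P · J · P⁻¹ where J is a Jordan canonical form, so e^{tM} = P · e^{tJ} · P⁻¹, and e^{tJ} can be computed block-by-block.

M has Jordan form
J =
  [6, 1]
  [0, 6]
(up to reordering of blocks).

Per-block formulas:
  For a 2×2 Jordan block J_2(6): exp(t · J_2(6)) = e^(6t)·(I + t·N), where N is the 2×2 nilpotent shift.

After assembling e^{tJ} and conjugating by P, we get:

e^{tM} =
  [6*t*exp(6*t) + exp(6*t), 9*t*exp(6*t)]
  [-4*t*exp(6*t), -6*t*exp(6*t) + exp(6*t)]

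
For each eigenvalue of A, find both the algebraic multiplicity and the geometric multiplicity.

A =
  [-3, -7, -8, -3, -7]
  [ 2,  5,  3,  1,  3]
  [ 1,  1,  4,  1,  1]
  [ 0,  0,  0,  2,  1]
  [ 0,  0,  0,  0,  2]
λ = 2: alg = 5, geom = 2

Step 1 — factor the characteristic polynomial to read off the algebraic multiplicities:
  χ_A(x) = (x - 2)^5

Step 2 — compute geometric multiplicities via the rank-nullity identity g(λ) = n − rank(A − λI):
  rank(A − (2)·I) = 3, so dim ker(A − (2)·I) = n − 3 = 2

Summary:
  λ = 2: algebraic multiplicity = 5, geometric multiplicity = 2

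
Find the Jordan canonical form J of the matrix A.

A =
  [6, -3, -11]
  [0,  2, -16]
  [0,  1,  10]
J_3(6)

The characteristic polynomial is
  det(x·I − A) = x^3 - 18*x^2 + 108*x - 216 = (x - 6)^3

Eigenvalues and multiplicities (the geometric multiplicity of λ is n − rank(A − λI), which equals the number of Jordan blocks for λ):
  λ = 6: algebraic multiplicity = 3, geometric multiplicity = 1

Determining the block sizes for each eigenvalue:
  λ = 6: one block (gm = 1), so the single block has size am = 3 → block sizes [3]

Assembling the blocks gives a Jordan form
J =
  [6, 1, 0]
  [0, 6, 1]
  [0, 0, 6]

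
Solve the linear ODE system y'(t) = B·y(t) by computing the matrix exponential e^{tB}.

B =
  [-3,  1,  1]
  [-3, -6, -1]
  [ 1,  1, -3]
e^{tB} =
  [-t^2*exp(-4*t)/2 + t*exp(-4*t) + exp(-4*t), t*exp(-4*t), t^2*exp(-4*t)/2 + t*exp(-4*t)]
  [t^2*exp(-4*t) - 3*t*exp(-4*t), -2*t*exp(-4*t) + exp(-4*t), -t^2*exp(-4*t) - t*exp(-4*t)]
  [-t^2*exp(-4*t)/2 + t*exp(-4*t), t*exp(-4*t), t^2*exp(-4*t)/2 + t*exp(-4*t) + exp(-4*t)]

Strategy: write B = P · J · P⁻¹ where J is a Jordan canonical form, so e^{tB} = P · e^{tJ} · P⁻¹, and e^{tJ} can be computed block-by-block.

B has Jordan form
J =
  [-4,  1,  0]
  [ 0, -4,  1]
  [ 0,  0, -4]
(up to reordering of blocks).

Per-block formulas:
  For a 3×3 Jordan block J_3(-4): exp(t · J_3(-4)) = e^(-4t)·(I + t·N + (t^2/2)·N^2), where N is the 3×3 nilpotent shift.

After assembling e^{tJ} and conjugating by P, we get:

e^{tB} =
  [-t^2*exp(-4*t)/2 + t*exp(-4*t) + exp(-4*t), t*exp(-4*t), t^2*exp(-4*t)/2 + t*exp(-4*t)]
  [t^2*exp(-4*t) - 3*t*exp(-4*t), -2*t*exp(-4*t) + exp(-4*t), -t^2*exp(-4*t) - t*exp(-4*t)]
  [-t^2*exp(-4*t)/2 + t*exp(-4*t), t*exp(-4*t), t^2*exp(-4*t)/2 + t*exp(-4*t) + exp(-4*t)]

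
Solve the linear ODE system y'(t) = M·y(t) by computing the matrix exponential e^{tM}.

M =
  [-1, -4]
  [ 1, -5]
e^{tM} =
  [2*t*exp(-3*t) + exp(-3*t), -4*t*exp(-3*t)]
  [t*exp(-3*t), -2*t*exp(-3*t) + exp(-3*t)]

Strategy: write M = P · J · P⁻¹ where J is a Jordan canonical form, so e^{tM} = P · e^{tJ} · P⁻¹, and e^{tJ} can be computed block-by-block.

M has Jordan form
J =
  [-3,  1]
  [ 0, -3]
(up to reordering of blocks).

Per-block formulas:
  For a 2×2 Jordan block J_2(-3): exp(t · J_2(-3)) = e^(-3t)·(I + t·N), where N is the 2×2 nilpotent shift.

After assembling e^{tJ} and conjugating by P, we get:

e^{tM} =
  [2*t*exp(-3*t) + exp(-3*t), -4*t*exp(-3*t)]
  [t*exp(-3*t), -2*t*exp(-3*t) + exp(-3*t)]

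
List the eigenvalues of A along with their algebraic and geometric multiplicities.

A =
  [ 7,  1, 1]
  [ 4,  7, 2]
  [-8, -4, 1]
λ = 5: alg = 3, geom = 2

Step 1 — factor the characteristic polynomial to read off the algebraic multiplicities:
  χ_A(x) = (x - 5)^3

Step 2 — compute geometric multiplicities via the rank-nullity identity g(λ) = n − rank(A − λI):
  rank(A − (5)·I) = 1, so dim ker(A − (5)·I) = n − 1 = 2

Summary:
  λ = 5: algebraic multiplicity = 3, geometric multiplicity = 2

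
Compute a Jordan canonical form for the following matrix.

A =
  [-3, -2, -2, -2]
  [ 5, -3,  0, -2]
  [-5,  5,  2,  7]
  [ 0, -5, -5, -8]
J_2(-3) ⊕ J_2(-3)

The characteristic polynomial is
  det(x·I − A) = x^4 + 12*x^3 + 54*x^2 + 108*x + 81 = (x + 3)^4

Eigenvalues and multiplicities (the geometric multiplicity of λ is n − rank(A − λI), which equals the number of Jordan blocks for λ):
  λ = -3: algebraic multiplicity = 4, geometric multiplicity = 2

Determining the block sizes for each eigenvalue:
  λ = -3: with am = 4 and gm = 2, the partition is not yet determined (e.g. several partitions of 4 into 2 parts exist). Let N = A − (-3)·I. Computing rank(N^1) = 2, rank(N^2) = 0; the number of blocks of size ≥ j is rank(N^{j−1}) − rank(N^j), giving [2, 2]. So we have 2 block(s) of size 2 → block sizes [2, 2]

Assembling the blocks gives a Jordan form
J =
  [-3,  1,  0,  0]
  [ 0, -3,  0,  0]
  [ 0,  0, -3,  1]
  [ 0,  0,  0, -3]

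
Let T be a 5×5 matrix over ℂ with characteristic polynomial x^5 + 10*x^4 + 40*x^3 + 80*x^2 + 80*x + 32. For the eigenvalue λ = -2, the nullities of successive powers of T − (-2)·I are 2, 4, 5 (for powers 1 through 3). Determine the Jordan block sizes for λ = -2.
Block sizes for λ = -2: [3, 2]

From the dimensions of kernels of powers, the number of Jordan blocks of size at least j is d_j − d_{j−1} where d_j = dim ker(N^j) (with d_0 = 0). Computing the differences gives [2, 2, 1].
The number of blocks of size exactly k is (#blocks of size ≥ k) − (#blocks of size ≥ k + 1), so the partition is: 1 block(s) of size 2, 1 block(s) of size 3.
In nonincreasing order the block sizes are [3, 2].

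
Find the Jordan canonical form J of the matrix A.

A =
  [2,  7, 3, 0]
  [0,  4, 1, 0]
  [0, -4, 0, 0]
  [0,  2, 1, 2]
J_3(2) ⊕ J_1(2)

The characteristic polynomial is
  det(x·I − A) = x^4 - 8*x^3 + 24*x^2 - 32*x + 16 = (x - 2)^4

Eigenvalues and multiplicities (the geometric multiplicity of λ is n − rank(A − λI), which equals the number of Jordan blocks for λ):
  λ = 2: algebraic multiplicity = 4, geometric multiplicity = 2

Determining the block sizes for each eigenvalue:
  λ = 2: with am = 4 and gm = 2, the partition is not yet determined (e.g. several partitions of 4 into 2 parts exist). Let N = A − (2)·I. Computing rank(N^1) = 2, rank(N^2) = 1, rank(N^3) = 0; the number of blocks of size ≥ j is rank(N^{j−1}) − rank(N^j), giving [2, 1, 1]. So we have 1 block(s) of size 3, 1 block(s) of size 1 → block sizes [3, 1]

Assembling the blocks gives a Jordan form
J =
  [2, 1, 0, 0]
  [0, 2, 1, 0]
  [0, 0, 2, 0]
  [0, 0, 0, 2]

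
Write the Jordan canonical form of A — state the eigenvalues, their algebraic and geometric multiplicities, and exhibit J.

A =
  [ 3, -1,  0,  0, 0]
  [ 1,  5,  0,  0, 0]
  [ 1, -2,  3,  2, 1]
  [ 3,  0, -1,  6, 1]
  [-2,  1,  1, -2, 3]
J_2(4) ⊕ J_2(4) ⊕ J_1(4)

The characteristic polynomial is
  det(x·I − A) = x^5 - 20*x^4 + 160*x^3 - 640*x^2 + 1280*x - 1024 = (x - 4)^5

Eigenvalues and multiplicities (the geometric multiplicity of λ is n − rank(A − λI), which equals the number of Jordan blocks for λ):
  λ = 4: algebraic multiplicity = 5, geometric multiplicity = 3

Determining the block sizes for each eigenvalue:
  λ = 4: with am = 5 and gm = 3, the partition is not yet determined (e.g. several partitions of 5 into 3 parts exist). Let N = A − (4)·I. Computing rank(N^1) = 2, rank(N^2) = 0; the number of blocks of size ≥ j is rank(N^{j−1}) − rank(N^j), giving [3, 2]. So we have 2 block(s) of size 2, 1 block(s) of size 1 → block sizes [2, 2, 1]

Assembling the blocks gives a Jordan form
J =
  [4, 1, 0, 0, 0]
  [0, 4, 0, 0, 0]
  [0, 0, 4, 1, 0]
  [0, 0, 0, 4, 0]
  [0, 0, 0, 0, 4]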